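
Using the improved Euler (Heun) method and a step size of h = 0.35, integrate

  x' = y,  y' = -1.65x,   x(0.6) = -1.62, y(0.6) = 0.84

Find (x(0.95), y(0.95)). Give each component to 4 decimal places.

Heun on (x,y): k1 = f(t_n, state_n); k2 = f(t_n + h, state_n + h·k1); state_{n+1} = state_n + (h/2)·(k1 + k2).
0.600000: (-1.620000, 0.840000)
  k1 = (0.840000, 2.673000)
  predictor → (-1.326000, 1.775550)
  k2 = (1.775550, 2.187900)
  → (-1.162279, 1.690657)
(x(0.95), y(0.95)) ≈ (-1.1623, 1.6907)

-1.1623, 1.6907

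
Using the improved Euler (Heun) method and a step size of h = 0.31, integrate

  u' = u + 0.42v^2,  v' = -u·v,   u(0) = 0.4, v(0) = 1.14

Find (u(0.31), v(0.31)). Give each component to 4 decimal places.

Heun on (u,v): k1 = f(s_n, state_n); k2 = f(s_n + h, state_n + h·k1); state_{n+1} = state_n + (h/2)·(k1 + k2).
0.000000: (0.400000, 1.140000)
  k1 = (0.945832, -0.456000)
  predictor → (0.693208, 0.998640)
  k2 = (1.112066, -0.692265)
  → (0.718974, 0.962019)
(u(0.31), v(0.31)) ≈ (0.7190, 0.9620)

0.7190, 0.9620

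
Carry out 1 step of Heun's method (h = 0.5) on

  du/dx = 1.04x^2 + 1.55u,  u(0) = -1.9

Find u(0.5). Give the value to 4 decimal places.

-3.8781

Heun: k1 = f(x_n, u_n); k2 = f(x_n + h, u_n + h·k1); u_{n+1} = u_n + (h/2)·(k1 + k2).
x=0.000000, u=-1.900000:
  k1 = f(0.000000, -1.900000) = -2.945000
  k2 = f(0.500000, -3.372500) = -4.967375
  u ← -1.900000 + (0.5/2)·(-2.945000 + (-4.967375)) = -3.878094
u(0.5) ≈ -3.8781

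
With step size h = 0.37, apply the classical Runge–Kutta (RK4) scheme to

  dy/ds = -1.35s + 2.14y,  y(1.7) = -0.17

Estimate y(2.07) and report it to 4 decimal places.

RK4: k1 = f(s_n, y_n); k2 = f(s_n + h/2, y_n + (h/2)·k1); k3 = f(s_n + h/2, y_n + (h/2)·k2); k4 = f(s_n + h, y_n + h·k3); y_{n+1} = y_n + (h/6)·(k1 + 2k2 + 2k3 + k4).
s=1.700000, y=-0.170000:
  k1 = f(1.700000, -0.170000) = -2.658800
  k2 = f(1.885000, -0.661878) = -3.961169
  k3 = f(1.885000, -0.902816) = -4.476777
  k4 = f(2.070000, -1.826407) = -6.703012
  y ← -0.170000 + (0.37/6)·(k1 + 2k2 + 2k3 + k4) = -1.787992
y(2.07) ≈ -1.7880

-1.7880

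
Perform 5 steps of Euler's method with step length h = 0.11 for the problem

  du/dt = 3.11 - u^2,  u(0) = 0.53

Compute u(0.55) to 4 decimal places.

Euler: u_{n+1} = u_n + h·f(t_n, u_n).
t=0.000000, u=0.530000: f=2.829100 → u ← 0.530000 + 0.11·2.829100 = 0.841201
t=0.110000, u=0.841201: f=2.402381 → u ← 0.841201 + 0.11·2.402381 = 1.105463
t=0.220000, u=1.105463: f=1.887952 → u ← 1.105463 + 0.11·1.887952 = 1.313138
t=0.330000, u=1.313138: f=1.385670 → u ← 1.313138 + 0.11·1.385670 = 1.465561
t=0.440000, u=1.465561: f=0.962130 → u ← 1.465561 + 0.11·0.962130 = 1.571396
u(0.55) ≈ 1.5714

1.5714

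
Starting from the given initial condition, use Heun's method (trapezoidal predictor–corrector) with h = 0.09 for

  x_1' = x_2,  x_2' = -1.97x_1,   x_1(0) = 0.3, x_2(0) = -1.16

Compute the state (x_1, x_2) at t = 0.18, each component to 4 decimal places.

Heun on (x_1,x_2): k1 = f(t_n, state_n); k2 = f(t_n + h, state_n + h·k1); state_{n+1} = state_n + (h/2)·(k1 + k2).
0.000000: (0.300000, -1.160000)
  k1 = (-1.160000, -0.591000)
  predictor → (0.195600, -1.213190)
  k2 = (-1.213190, -0.385332)
  → (0.193206, -1.203935)
0.090000: (0.193206, -1.203935)
  k1 = (-1.203935, -0.380617)
  predictor → (0.084852, -1.238190)
  k2 = (-1.238190, -0.167159)
  → (0.083311, -1.228585)
(x_1(0.18), x_2(0.18)) ≈ (0.0833, -1.2286)

0.0833, -1.2286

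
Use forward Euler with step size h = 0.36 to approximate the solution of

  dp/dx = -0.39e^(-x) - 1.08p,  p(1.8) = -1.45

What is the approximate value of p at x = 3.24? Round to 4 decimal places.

-0.2285

Euler: p_{n+1} = p_n + h·f(x_n, p_n).
x=1.800000, p=-1.450000: f=1.501533 → p ← -1.450000 + 0.36·1.501533 = -0.909448
x=2.160000, p=-0.909448: f=0.937227 → p ← -0.909448 + 0.36·0.937227 = -0.572046
x=2.520000, p=-0.572046: f=0.586431 → p ← -0.572046 + 0.36·0.586431 = -0.360931
x=2.880000, p=-0.360931: f=0.367913 → p ← -0.360931 + 0.36·0.367913 = -0.228482
p(3.24) ≈ -0.2285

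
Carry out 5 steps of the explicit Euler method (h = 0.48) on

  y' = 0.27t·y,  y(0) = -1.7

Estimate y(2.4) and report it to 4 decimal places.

Euler: y_{n+1} = y_n + h·f(t_n, y_n).
t=0.000000, y=-1.700000: f=0.000000 → y ← -1.700000 + 0.48·0.000000 = -1.700000
t=0.480000, y=-1.700000: f=-0.220320 → y ← -1.700000 + 0.48·(-0.220320) = -1.805754
t=0.960000, y=-1.805754: f=-0.468051 → y ← -1.805754 + 0.48·(-0.468051) = -2.030418
t=1.440000, y=-2.030418: f=-0.789427 → y ← -2.030418 + 0.48·(-0.789427) = -2.409343
t=1.920000, y=-2.409343: f=-1.249003 → y ← -2.409343 + 0.48·(-1.249003) = -3.008865
y(2.4) ≈ -3.0089

-3.0089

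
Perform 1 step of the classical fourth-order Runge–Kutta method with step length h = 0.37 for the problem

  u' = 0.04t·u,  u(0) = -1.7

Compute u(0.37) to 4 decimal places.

RK4: k1 = f(t_n, u_n); k2 = f(t_n + h/2, u_n + (h/2)·k1); k3 = f(t_n + h/2, u_n + (h/2)·k2); k4 = f(t_n + h, u_n + h·k3); u_{n+1} = u_n + (h/6)·(k1 + 2k2 + 2k3 + k4).
t=0.000000, u=-1.700000:
  k1 = f(0.000000, -1.700000) = 0.000000
  k2 = f(0.185000, -1.700000) = -0.012580
  k3 = f(0.185000, -1.702327) = -0.012597
  k4 = f(0.370000, -1.704661) = -0.025229
  u ← -1.700000 + (0.37/6)·(k1 + 2k2 + 2k3 + k4) = -1.704661
u(0.37) ≈ -1.7047

-1.7047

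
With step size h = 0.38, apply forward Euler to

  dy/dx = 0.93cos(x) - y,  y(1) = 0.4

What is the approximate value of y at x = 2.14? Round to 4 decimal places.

0.1438

Euler: y_{n+1} = y_n + h·f(x_n, y_n).
x=1.000000, y=0.400000: f=0.102481 → y ← 0.400000 + 0.38·0.102481 = 0.438943
x=1.380000, y=0.438943: f=-0.262577 → y ← 0.438943 + 0.38·(-0.262577) = 0.339164
x=1.760000, y=0.339164: f=-0.514075 → y ← 0.339164 + 0.38·(-0.514075) = 0.143815
y(2.14) ≈ 0.1438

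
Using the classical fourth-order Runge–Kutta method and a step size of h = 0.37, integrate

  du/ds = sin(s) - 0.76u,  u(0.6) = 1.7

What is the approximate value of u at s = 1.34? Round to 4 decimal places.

RK4: k1 = f(s_n, u_n); k2 = f(s_n + h/2, u_n + (h/2)·k1); k3 = f(s_n + h/2, u_n + (h/2)·k2); k4 = f(s_n + h, u_n + h·k3); u_{n+1} = u_n + (h/6)·(k1 + 2k2 + 2k3 + k4).
s=0.600000, u=1.700000:
  k1 = f(0.600000, 1.700000) = -0.727358
  k2 = f(0.785000, 1.565439) = -0.482908
  k3 = f(0.785000, 1.610662) = -0.517278
  k4 = f(0.970000, 1.508607) = -0.321656
  u ← 1.700000 + (0.37/6)·(k1 + 2k2 + 2k3 + k4) = 1.511955
s=0.970000, u=1.511955:
  k1 = f(0.970000, 1.511955) = -0.324200
  k2 = f(1.155000, 1.451978) = -0.188708
  k3 = f(1.155000, 1.477044) = -0.207758
  k4 = f(1.340000, 1.435084) = -0.117179
  u ← 1.511955 + (0.37/6)·(k1 + 2k2 + 2k3 + k4) = 1.435839
u(1.34) ≈ 1.4358

1.4358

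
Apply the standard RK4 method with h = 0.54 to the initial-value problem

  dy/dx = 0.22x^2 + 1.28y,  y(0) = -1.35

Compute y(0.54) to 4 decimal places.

RK4: k1 = f(x_n, y_n); k2 = f(x_n + h/2, y_n + (h/2)·k1); k3 = f(x_n + h/2, y_n + (h/2)·k2); k4 = f(x_n + h, y_n + h·k3); y_{n+1} = y_n + (h/6)·(k1 + 2k2 + 2k3 + k4).
x=0.000000, y=-1.350000:
  k1 = f(0.000000, -1.350000) = -1.728000
  k2 = f(0.270000, -1.816560) = -2.309159
  k3 = f(0.270000, -1.973473) = -2.510007
  k4 = f(0.540000, -2.705404) = -3.398765
  y ← -1.350000 + (0.54/6)·(k1 + 2k2 + 2k3 + k4) = -2.678859
y(0.54) ≈ -2.6789

-2.6789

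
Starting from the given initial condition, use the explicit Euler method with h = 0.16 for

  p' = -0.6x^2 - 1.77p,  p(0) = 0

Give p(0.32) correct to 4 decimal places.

-0.0025

Euler: p_{n+1} = p_n + h·f(x_n, p_n).
x=0.000000, p=0.000000: f=0.000000 → p ← 0.000000 + 0.16·0.000000 = 0.000000
x=0.160000, p=0.000000: f=-0.015360 → p ← 0.000000 + 0.16·(-0.015360) = -0.002458
p(0.32) ≈ -0.0025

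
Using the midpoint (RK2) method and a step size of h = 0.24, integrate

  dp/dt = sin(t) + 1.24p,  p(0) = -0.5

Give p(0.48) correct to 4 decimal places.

Midpoint: k1 = f(t_n, p_n); k2 = f(t_n + h/2, p_n + (h/2)·k1); p_{n+1} = p_n + h·k2.
t=0.000000, p=-0.500000:
  k1 = f(0.000000, -0.500000) = -0.620000
  k2 = f(0.120000, -0.574400) = -0.592544
  p ← -0.500000 + 0.24·(-0.592544) = -0.642211
t=0.240000, p=-0.642211:
  k1 = f(0.240000, -0.642211) = -0.558638
  k2 = f(0.360000, -0.709247) = -0.527192
  p ← -0.642211 + 0.24·(-0.527192) = -0.768737
p(0.48) ≈ -0.7687

-0.7687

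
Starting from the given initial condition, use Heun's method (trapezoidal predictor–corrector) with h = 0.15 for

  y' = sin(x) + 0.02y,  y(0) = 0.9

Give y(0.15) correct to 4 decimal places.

Heun: k1 = f(x_n, y_n); k2 = f(x_n + h, y_n + h·k1); y_{n+1} = y_n + (h/2)·(k1 + k2).
x=0.000000, y=0.900000:
  k1 = f(0.000000, 0.900000) = 0.018000
  k2 = f(0.150000, 0.902700) = 0.167492
  y ← 0.900000 + (0.15/2)·(0.018000 + 0.167492) = 0.913912
y(0.15) ≈ 0.9139

0.9139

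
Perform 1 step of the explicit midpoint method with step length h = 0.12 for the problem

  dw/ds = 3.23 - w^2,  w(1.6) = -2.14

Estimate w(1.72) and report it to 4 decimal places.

Midpoint: k1 = f(s_n, w_n); k2 = f(s_n + h/2, w_n + (h/2)·k1); w_{n+1} = w_n + h·k2.
s=1.600000, w=-2.140000:
  k1 = f(1.600000, -2.140000) = -1.349600
  k2 = f(1.660000, -2.220976) = -1.702734
  w ← -2.140000 + 0.12·(-1.702734) = -2.344328
w(1.72) ≈ -2.3443

-2.3443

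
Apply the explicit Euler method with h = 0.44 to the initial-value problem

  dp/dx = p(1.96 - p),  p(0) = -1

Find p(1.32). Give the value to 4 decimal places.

-31.6153

Euler: p_{n+1} = p_n + h·f(x_n, p_n).
x=0.000000, p=-1.000000: f=-2.960000 → p ← -1.000000 + 0.44·(-2.960000) = -2.302400
x=0.440000, p=-2.302400: f=-9.813750 → p ← -2.302400 + 0.44·(-9.813750) = -6.620450
x=0.880000, p=-6.620450: f=-56.806439 → p ← -6.620450 + 0.44·(-56.806439) = -31.615283
p(1.32) ≈ -31.6153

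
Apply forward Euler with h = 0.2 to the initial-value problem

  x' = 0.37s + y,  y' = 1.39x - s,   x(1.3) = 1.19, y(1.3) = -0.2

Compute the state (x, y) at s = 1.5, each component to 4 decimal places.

1.2462, -0.1292

Euler on (x,y): x_{n+1} = x_n + h·x', y_{n+1} = y_n + h·y'.
1.300000: (1.190000, -0.200000); f=(0.281000, 0.354100) → (1.246200, -0.129180)
(x(1.5), y(1.5)) ≈ (1.2462, -0.1292)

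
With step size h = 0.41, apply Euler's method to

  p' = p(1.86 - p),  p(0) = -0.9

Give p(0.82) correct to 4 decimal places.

Euler: p_{n+1} = p_n + h·f(t_n, p_n).
t=0.000000, p=-0.900000: f=-2.484000 → p ← -0.900000 + 0.41·(-2.484000) = -1.918440
t=0.410000, p=-1.918440: f=-7.248710 → p ← -1.918440 + 0.41·(-7.248710) = -4.890411
p(0.82) ≈ -4.8904

-4.8904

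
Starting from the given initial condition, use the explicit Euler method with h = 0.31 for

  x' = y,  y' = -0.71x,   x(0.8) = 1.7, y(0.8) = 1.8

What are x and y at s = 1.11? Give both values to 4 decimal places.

2.2580, 1.4258

Euler on (x,y): x_{n+1} = x_n + h·x', y_{n+1} = y_n + h·y'.
0.800000: (1.700000, 1.800000); f=(1.800000, -1.207000) → (2.258000, 1.425830)
(x(1.11), y(1.11)) ≈ (2.2580, 1.4258)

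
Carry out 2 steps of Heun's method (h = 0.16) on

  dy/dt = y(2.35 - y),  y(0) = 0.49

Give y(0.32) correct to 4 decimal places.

0.8393

Heun: k1 = f(t_n, y_n); k2 = f(t_n + h, y_n + h·k1); y_{n+1} = y_n + (h/2)·(k1 + k2).
t=0.000000, y=0.490000:
  k1 = f(0.000000, 0.490000) = 0.911400
  k2 = f(0.160000, 0.635824) = 1.089914
  y ← 0.490000 + (0.16/2)·(0.911400 + 1.089914) = 0.650105
t=0.160000, y=0.650105:
  k1 = f(0.160000, 0.650105) = 1.105110
  k2 = f(0.320000, 0.826923) = 1.259467
  y ← 0.650105 + (0.16/2)·(1.105110 + 1.259467) = 0.839271
y(0.32) ≈ 0.8393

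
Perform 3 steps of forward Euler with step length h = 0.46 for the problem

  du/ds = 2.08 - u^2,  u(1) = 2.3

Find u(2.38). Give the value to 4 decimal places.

Euler: u_{n+1} = u_n + h·f(s_n, u_n).
s=1.000000, u=2.300000: f=-3.210000 → u ← 2.300000 + 0.46·(-3.210000) = 0.823400
s=1.460000, u=0.823400: f=1.402012 → u ← 0.823400 + 0.46·1.402012 = 1.468326
s=1.920000, u=1.468326: f=-0.075980 → u ← 1.468326 + 0.46·(-0.075980) = 1.433375
u(2.38) ≈ 1.4334

1.4334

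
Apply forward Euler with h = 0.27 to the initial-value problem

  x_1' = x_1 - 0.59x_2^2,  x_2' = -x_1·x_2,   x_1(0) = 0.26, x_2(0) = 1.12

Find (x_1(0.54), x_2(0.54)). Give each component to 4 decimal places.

-0.0072, 1.0047

Euler on (x_1,x_2): x_1_{n+1} = x_1_n + h·x_1', x_2_{n+1} = x_2_n + h·x_2'.
0.000000: (0.260000, 1.120000); f=(-0.480096, -0.291200) → (0.130374, 1.041376)
0.270000: (0.130374, 1.041376); f=(-0.509460, -0.135768) → (-0.007180, 1.004719)
(x_1(0.54), x_2(0.54)) ≈ (-0.0072, 1.0047)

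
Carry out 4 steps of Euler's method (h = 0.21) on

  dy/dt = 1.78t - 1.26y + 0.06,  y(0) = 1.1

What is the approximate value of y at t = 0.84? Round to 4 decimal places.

Euler: y_{n+1} = y_n + h·f(t_n, y_n).
t=0.000000, y=1.100000: f=-1.326000 → y ← 1.100000 + 0.21·(-1.326000) = 0.821540
t=0.210000, y=0.821540: f=-0.601340 → y ← 0.821540 + 0.21·(-0.601340) = 0.695259
t=0.420000, y=0.695259: f=-0.068426 → y ← 0.695259 + 0.21·(-0.068426) = 0.680889
t=0.630000, y=0.680889: f=0.323480 → y ← 0.680889 + 0.21·0.323480 = 0.748820
y(0.84) ≈ 0.7488

0.7488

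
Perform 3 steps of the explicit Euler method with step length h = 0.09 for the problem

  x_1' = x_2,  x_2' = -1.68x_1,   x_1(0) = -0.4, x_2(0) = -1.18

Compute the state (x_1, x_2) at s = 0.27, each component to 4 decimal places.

Euler on (x_1,x_2): x_1_{n+1} = x_1_n + h·x_1', x_2_{n+1} = x_2_n + h·x_2'.
0.000000: (-0.400000, -1.180000); f=(-1.180000, 0.672000) → (-0.506200, -1.119520)
0.090000: (-0.506200, -1.119520); f=(-1.119520, 0.850416) → (-0.606957, -1.042983)
0.180000: (-0.606957, -1.042983); f=(-1.042983, 1.019687) → (-0.700825, -0.951211)
(x_1(0.27), x_2(0.27)) ≈ (-0.7008, -0.9512)

-0.7008, -0.9512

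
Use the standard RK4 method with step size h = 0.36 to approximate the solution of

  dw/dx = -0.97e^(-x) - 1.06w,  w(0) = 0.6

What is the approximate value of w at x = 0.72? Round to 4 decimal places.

RK4: k1 = f(x_n, w_n); k2 = f(x_n + h/2, w_n + (h/2)·k1); k3 = f(x_n + h/2, w_n + (h/2)·k2); k4 = f(x_n + h, w_n + h·k3); w_{n+1} = w_n + (h/6)·(k1 + 2k2 + 2k3 + k4).
x=0.000000, w=0.600000:
  k1 = f(0.000000, 0.600000) = -1.606000
  k2 = f(0.180000, 0.310920) = -1.139787
  k3 = f(0.180000, 0.394838) = -1.228741
  k4 = f(0.360000, 0.157653) = -0.843859
  w ← 0.600000 + (0.36/6)·(k1 + 2k2 + 2k3 + k4) = 0.168785
x=0.360000, w=0.168785:
  k1 = f(0.360000, 0.168785) = -0.855658
  k2 = f(0.540000, 0.014767) = -0.580918
  k3 = f(0.540000, 0.064220) = -0.633339
  k4 = f(0.720000, -0.059217) = -0.409380
  w ← 0.168785 + (0.36/6)·(k1 + 2k2 + 2k3 + k4) = -0.052828
w(0.72) ≈ -0.0528

-0.0528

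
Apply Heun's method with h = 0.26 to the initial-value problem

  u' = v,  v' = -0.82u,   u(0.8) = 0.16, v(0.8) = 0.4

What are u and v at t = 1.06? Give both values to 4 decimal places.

Heun on (u,v): k1 = f(t_n, state_n); k2 = f(t_n + h, state_n + h·k1); state_{n+1} = state_n + (h/2)·(k1 + k2).
0.800000: (0.160000, 0.400000)
  k1 = (0.400000, -0.131200)
  predictor → (0.264000, 0.365888)
  k2 = (0.365888, -0.216480)
  → (0.259565, 0.354802)
(u(1.06), v(1.06)) ≈ (0.2596, 0.3548)

0.2596, 0.3548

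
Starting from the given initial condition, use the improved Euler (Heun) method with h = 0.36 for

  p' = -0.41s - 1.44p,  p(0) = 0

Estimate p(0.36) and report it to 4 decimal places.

-0.0266

Heun: k1 = f(s_n, p_n); k2 = f(s_n + h, p_n + h·k1); p_{n+1} = p_n + (h/2)·(k1 + k2).
s=0.000000, p=0.000000:
  k1 = f(0.000000, 0.000000) = 0.000000
  k2 = f(0.360000, 0.000000) = -0.147600
  p ← 0.000000 + (0.36/2)·(0.000000 + (-0.147600)) = -0.026568
p(0.36) ≈ -0.0266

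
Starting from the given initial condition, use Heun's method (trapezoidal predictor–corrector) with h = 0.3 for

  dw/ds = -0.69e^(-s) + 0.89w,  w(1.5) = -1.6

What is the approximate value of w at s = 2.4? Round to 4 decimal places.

Heun: k1 = f(s_n, w_n); k2 = f(s_n + h, w_n + h·k1); w_{n+1} = w_n + (h/2)·(k1 + k2).
s=1.500000, w=-1.600000:
  k1 = f(1.500000, -1.600000) = -1.577960
  k2 = f(1.800000, -2.073388) = -1.959372
  w ← -1.600000 + (0.3/2)·(-1.577960 + (-1.959372)) = -2.130600
s=1.800000, w=-2.130600:
  k1 = f(1.800000, -2.130600) = -2.010290
  k2 = f(2.100000, -2.733687) = -2.517476
  w ← -2.130600 + (0.3/2)·(-2.010290 + (-2.517476)) = -2.809765
s=2.100000, w=-2.809765:
  k1 = f(2.100000, -2.809765) = -2.585185
  k2 = f(2.400000, -3.585320) = -3.253530
  w ← -2.809765 + (0.3/2)·(-2.585185 + (-3.253530)) = -3.685572
w(2.4) ≈ -3.6856

-3.6856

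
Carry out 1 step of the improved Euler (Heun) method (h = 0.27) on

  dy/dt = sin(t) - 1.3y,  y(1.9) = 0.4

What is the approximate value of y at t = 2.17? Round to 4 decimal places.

Heun: k1 = f(t_n, y_n); k2 = f(t_n + h, y_n + h·k1); y_{n+1} = y_n + (h/2)·(k1 + k2).
t=1.900000, y=0.400000:
  k1 = f(1.900000, 0.400000) = 0.426300
  k2 = f(2.170000, 0.515101) = 0.156154
  y ← 0.400000 + (0.27/2)·(0.426300 + 0.156154) = 0.478631
y(2.17) ≈ 0.4786

0.4786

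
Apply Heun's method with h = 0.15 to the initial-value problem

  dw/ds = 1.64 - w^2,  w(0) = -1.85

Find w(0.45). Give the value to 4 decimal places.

Heun: k1 = f(s_n, w_n); k2 = f(s_n + h, w_n + h·k1); w_{n+1} = w_n + (h/2)·(k1 + k2).
s=0.000000, w=-1.850000:
  k1 = f(0.000000, -1.850000) = -1.782500
  k2 = f(0.150000, -2.117375) = -2.843277
  w ← -1.850000 + (0.15/2)·(-1.782500 + (-2.843277)) = -2.196933
s=0.150000, w=-2.196933:
  k1 = f(0.150000, -2.196933) = -3.186516
  k2 = f(0.300000, -2.674911) = -5.515147
  w ← -2.196933 + (0.15/2)·(-3.186516 + (-5.515147)) = -2.849558
s=0.300000, w=-2.849558:
  k1 = f(0.300000, -2.849558) = -6.479981
  k2 = f(0.450000, -3.821555) = -12.964283
  w ← -2.849558 + (0.15/2)·(-6.479981 + (-12.964283)) = -4.307878
w(0.45) ≈ -4.3079

-4.3079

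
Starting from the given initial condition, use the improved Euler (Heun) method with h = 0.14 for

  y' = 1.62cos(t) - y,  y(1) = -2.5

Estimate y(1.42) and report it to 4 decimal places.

Heun: k1 = f(t_n, y_n); k2 = f(t_n + h, y_n + h·k1); y_{n+1} = y_n + (h/2)·(k1 + k2).
t=1.000000, y=-2.500000:
  k1 = f(1.000000, -2.500000) = 3.375290
  k2 = f(1.140000, -2.027459) = 2.703963
  y ← -2.500000 + (0.14/2)·(3.375290 + 2.703963) = -2.074452
t=1.140000, y=-2.074452:
  k1 = f(1.140000, -2.074452) = 2.750955
  k2 = f(1.280000, -1.689319) = 2.153797
  y ← -2.074452 + (0.14/2)·(2.750955 + 2.153797) = -1.731120
t=1.280000, y=-1.731120:
  k1 = f(1.280000, -1.731120) = 2.195598
  k2 = f(1.420000, -1.423736) = 1.667101
  y ← -1.731120 + (0.14/2)·(2.195598 + 1.667101) = -1.460731
y(1.42) ≈ -1.4607

-1.4607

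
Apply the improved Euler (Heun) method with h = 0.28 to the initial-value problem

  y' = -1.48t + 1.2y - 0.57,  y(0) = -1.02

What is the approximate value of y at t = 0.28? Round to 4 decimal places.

-1.6647

Heun: k1 = f(t_n, y_n); k2 = f(t_n + h, y_n + h·k1); y_{n+1} = y_n + (h/2)·(k1 + k2).
t=0.000000, y=-1.020000:
  k1 = f(0.000000, -1.020000) = -1.794000
  k2 = f(0.280000, -1.522320) = -2.811184
  y ← -1.020000 + (0.28/2)·(-1.794000 + (-2.811184)) = -1.664726
y(0.28) ≈ -1.6647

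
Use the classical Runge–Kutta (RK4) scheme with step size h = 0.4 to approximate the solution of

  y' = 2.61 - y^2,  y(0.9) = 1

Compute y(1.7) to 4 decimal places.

1.5529

RK4: k1 = f(x_n, y_n); k2 = f(x_n + h/2, y_n + (h/2)·k1); k3 = f(x_n + h/2, y_n + (h/2)·k2); k4 = f(x_n + h, y_n + h·k3); y_{n+1} = y_n + (h/6)·(k1 + 2k2 + 2k3 + k4).
x=0.900000, y=1.000000:
  k1 = f(0.900000, 1.000000) = 1.610000
  k2 = f(1.100000, 1.322000) = 0.862316
  k3 = f(1.100000, 1.172463) = 1.235330
  k4 = f(1.300000, 1.494132) = 0.377570
  y ← 1.000000 + (0.4/6)·(k1 + 2k2 + 2k3 + k4) = 1.412191
x=1.300000, y=1.412191:
  k1 = f(1.300000, 1.412191) = 0.615717
  k2 = f(1.500000, 1.535334) = 0.252749
  k3 = f(1.500000, 1.462741) = 0.470390
  k4 = f(1.700000, 1.600347) = 0.048890
  y ← 1.412191 + (0.4/6)·(k1 + 2k2 + 2k3 + k4) = 1.552916
y(1.7) ≈ 1.5529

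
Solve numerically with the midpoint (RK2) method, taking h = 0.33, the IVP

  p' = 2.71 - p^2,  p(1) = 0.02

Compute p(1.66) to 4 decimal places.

1.2830

Midpoint: k1 = f(x_n, p_n); k2 = f(x_n + h/2, p_n + (h/2)·k1); p_{n+1} = p_n + h·k2.
x=1.000000, p=0.020000:
  k1 = f(1.000000, 0.020000) = 2.709600
  k2 = f(1.165000, 0.467084) = 2.491833
  p ← 0.020000 + 0.33·2.491833 = 0.842305
x=1.330000, p=0.842305:
  k1 = f(1.330000, 0.842305) = 2.000523
  k2 = f(1.495000, 1.172391) = 1.335499
  p ← 0.842305 + 0.33·1.335499 = 1.283020
p(1.66) ≈ 1.2830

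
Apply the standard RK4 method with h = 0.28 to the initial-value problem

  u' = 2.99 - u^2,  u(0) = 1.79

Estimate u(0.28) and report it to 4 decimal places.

RK4: k1 = f(t_n, u_n); k2 = f(t_n + h/2, u_n + (h/2)·k1); k3 = f(t_n + h/2, u_n + (h/2)·k2); k4 = f(t_n + h, u_n + h·k3); u_{n+1} = u_n + (h/6)·(k1 + 2k2 + 2k3 + k4).
t=0.000000, u=1.790000:
  k1 = f(0.000000, 1.790000) = -0.214100
  k2 = f(0.140000, 1.760026) = -0.107692
  k3 = f(0.140000, 1.774923) = -0.160352
  k4 = f(0.280000, 1.745101) = -0.055379
  u ← 1.790000 + (0.28/6)·(k1 + 2k2 + 2k3 + k4) = 1.752407
u(0.28) ≈ 1.7524

1.7524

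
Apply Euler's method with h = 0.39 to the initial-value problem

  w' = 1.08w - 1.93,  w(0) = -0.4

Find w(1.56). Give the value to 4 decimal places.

-7.1353

Euler: w_{n+1} = w_n + h·f(s_n, w_n).
s=0.000000, w=-0.400000: f=-2.362000 → w ← -0.400000 + 0.39·(-2.362000) = -1.321180
s=0.390000, w=-1.321180: f=-3.356874 → w ← -1.321180 + 0.39·(-3.356874) = -2.630361
s=0.780000, w=-2.630361: f=-4.770790 → w ← -2.630361 + 0.39·(-4.770790) = -4.490969
s=1.170000, w=-4.490969: f=-6.780247 → w ← -4.490969 + 0.39·(-6.780247) = -7.135265
w(1.56) ≈ -7.1353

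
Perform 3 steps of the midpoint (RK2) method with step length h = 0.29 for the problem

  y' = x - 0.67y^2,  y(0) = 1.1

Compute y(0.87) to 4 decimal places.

0.9654

Midpoint: k1 = f(x_n, y_n); k2 = f(x_n + h/2, y_n + (h/2)·k1); y_{n+1} = y_n + h·k2.
x=0.000000, y=1.100000:
  k1 = f(0.000000, 1.100000) = -0.810700
  k2 = f(0.145000, 0.982449) = -0.501687
  y ← 1.100000 + 0.29·(-0.501687) = 0.954511
x=0.290000, y=0.954511:
  k1 = f(0.290000, 0.954511) = -0.320431
  k2 = f(0.435000, 0.908048) = -0.117450
  y ← 0.954511 + 0.29·(-0.117450) = 0.920450
x=0.580000, y=0.920450:
  k1 = f(0.580000, 0.920450) = 0.012357
  k2 = f(0.725000, 0.922242) = 0.155145
  y ← 0.920450 + 0.29·0.155145 = 0.965442
y(0.87) ≈ 0.9654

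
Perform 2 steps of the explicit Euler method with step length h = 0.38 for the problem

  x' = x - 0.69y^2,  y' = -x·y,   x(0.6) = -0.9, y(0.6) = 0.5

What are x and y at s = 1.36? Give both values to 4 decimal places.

-1.9225, 1.0044

Euler on (x,y): x_{n+1} = x_n + h·x', y_{n+1} = y_n + h·y'.
0.600000: (-0.900000, 0.500000); f=(-1.072500, 0.450000) → (-1.307550, 0.671000)
0.980000: (-1.307550, 0.671000); f=(-1.618216, 0.877366) → (-1.922472, 1.004399)
(x(1.36), y(1.36)) ≈ (-1.9225, 1.0044)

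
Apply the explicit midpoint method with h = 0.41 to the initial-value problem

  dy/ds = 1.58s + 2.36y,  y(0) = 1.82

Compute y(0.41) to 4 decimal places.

Midpoint: k1 = f(s_n, y_n); k2 = f(s_n + h/2, y_n + (h/2)·k1); y_{n+1} = y_n + h·k2.
s=0.000000, y=1.820000:
  k1 = f(0.000000, 1.820000) = 4.295200
  k2 = f(0.205000, 2.700516) = 6.697118
  y ← 1.820000 + 0.41·6.697118 = 4.565818
y(0.41) ≈ 4.5658

4.5658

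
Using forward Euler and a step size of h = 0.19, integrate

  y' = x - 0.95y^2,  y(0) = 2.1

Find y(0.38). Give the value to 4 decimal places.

Euler: y_{n+1} = y_n + h·f(x_n, y_n).
x=0.000000, y=2.100000: f=-4.189500 → y ← 2.100000 + 0.19·(-4.189500) = 1.303995
x=0.190000, y=1.303995: f=-1.425383 → y ← 1.303995 + 0.19·(-1.425383) = 1.033172
y(0.38) ≈ 1.0332

1.0332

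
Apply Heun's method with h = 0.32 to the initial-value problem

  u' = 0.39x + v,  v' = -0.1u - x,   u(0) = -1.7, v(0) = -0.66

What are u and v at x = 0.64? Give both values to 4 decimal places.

Heun on (u,v): k1 = f(x_n, state_n); k2 = f(x_n + h, state_n + h·k1); state_{n+1} = state_n + (h/2)·(k1 + k2).
0.000000: (-1.700000, -0.660000)
  k1 = (-0.660000, 0.170000)
  predictor → (-1.911200, -0.605600)
  k2 = (-0.480800, -0.128880)
  → (-1.882528, -0.653421)
0.320000: (-1.882528, -0.653421)
  k1 = (-0.528621, -0.131747)
  predictor → (-2.051687, -0.695580)
  k2 = (-0.445980, -0.434831)
  → (-2.038464, -0.744073)
(u(0.64), v(0.64)) ≈ (-2.0385, -0.7441)

-2.0385, -0.7441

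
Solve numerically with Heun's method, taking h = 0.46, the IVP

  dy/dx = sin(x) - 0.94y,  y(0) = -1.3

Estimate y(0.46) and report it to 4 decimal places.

Heun: k1 = f(x_n, y_n); k2 = f(x_n + h, y_n + h·k1); y_{n+1} = y_n + (h/2)·(k1 + k2).
x=0.000000, y=-1.300000:
  k1 = f(0.000000, -1.300000) = 1.222000
  k2 = f(0.460000, -0.737880) = 1.137555
  y ← -1.300000 + (0.46/2)·(1.222000 + 1.137555) = -0.757302
y(0.46) ≈ -0.7573

-0.7573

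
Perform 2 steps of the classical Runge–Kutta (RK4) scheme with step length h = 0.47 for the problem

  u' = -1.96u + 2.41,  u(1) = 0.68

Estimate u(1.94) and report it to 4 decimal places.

RK4: k1 = f(s_n, u_n); k2 = f(s_n + h/2, u_n + (h/2)·k1); k3 = f(s_n + h/2, u_n + (h/2)·k2); k4 = f(s_n + h, u_n + h·k3); u_{n+1} = u_n + (h/6)·(k1 + 2k2 + 2k3 + k4).
s=1.000000, u=0.680000:
  k1 = f(1.000000, 0.680000) = 1.077200
  k2 = f(1.235000, 0.933142) = 0.581042
  k3 = f(1.235000, 0.816545) = 0.809572
  k4 = f(1.470000, 1.060499) = 0.331422
  u ← 0.680000 + (0.47/6)·(k1 + 2k2 + 2k3 + k4) = 1.008205
s=1.470000, u=1.008205:
  k1 = f(1.470000, 1.008205) = 0.433918
  k2 = f(1.705000, 1.110176) = 0.234056
  k3 = f(1.705000, 1.063208) = 0.326112
  k4 = f(1.940000, 1.161478) = 0.133504
  u ← 1.008205 + (0.47/6)·(k1 + 2k2 + 2k3 + k4) = 1.140413
u(1.94) ≈ 1.1404

1.1404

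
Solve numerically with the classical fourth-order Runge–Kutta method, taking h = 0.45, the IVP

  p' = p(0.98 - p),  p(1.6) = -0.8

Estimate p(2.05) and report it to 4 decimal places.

-2.2377

RK4: k1 = f(t_n, p_n); k2 = f(t_n + h/2, p_n + (h/2)·k1); k3 = f(t_n + h/2, p_n + (h/2)·k2); k4 = f(t_n + h, p_n + h·k3); p_{n+1} = p_n + (h/6)·(k1 + 2k2 + 2k3 + k4).
t=1.600000, p=-0.800000:
  k1 = f(1.600000, -0.800000) = -1.424000
  k2 = f(1.825000, -1.120400) = -2.353288
  k3 = f(1.825000, -1.329490) = -3.070443
  k4 = f(2.050000, -2.181699) = -6.897878
  p ← -0.800000 + (0.45/6)·(k1 + 2k2 + 2k3 + k4) = -2.237701
p(2.05) ≈ -2.2377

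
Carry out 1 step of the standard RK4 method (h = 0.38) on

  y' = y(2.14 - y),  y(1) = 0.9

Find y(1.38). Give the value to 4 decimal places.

1.3283

RK4: k1 = f(s_n, y_n); k2 = f(s_n + h/2, y_n + (h/2)·k1); k3 = f(s_n + h/2, y_n + (h/2)·k2); k4 = f(s_n + h, y_n + h·k3); y_{n+1} = y_n + (h/6)·(k1 + 2k2 + 2k3 + k4).
s=1.000000, y=0.900000:
  k1 = f(1.000000, 0.900000) = 1.116000
  k2 = f(1.190000, 1.112040) = 1.143133
  k3 = f(1.190000, 1.117195) = 1.142673
  k4 = f(1.380000, 1.334216) = 1.075090
  y ← 0.900000 + (0.38/6)·(k1 + 2k2 + 2k3 + k4) = 1.328304
y(1.38) ≈ 1.3283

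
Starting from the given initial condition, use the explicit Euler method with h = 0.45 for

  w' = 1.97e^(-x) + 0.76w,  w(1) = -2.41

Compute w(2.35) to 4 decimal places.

Euler: w_{n+1} = w_n + h·f(x_n, w_n).
x=1.000000, w=-2.410000: f=-1.106878 → w ← -2.410000 + 0.45·(-1.106878) = -2.908095
x=1.450000, w=-2.908095: f=-1.748049 → w ← -2.908095 + 0.45·(-1.748049) = -3.694717
x=1.900000, w=-3.694717: f=-2.513335 → w ← -3.694717 + 0.45·(-2.513335) = -4.825717
w(2.35) ≈ -4.8257

-4.8257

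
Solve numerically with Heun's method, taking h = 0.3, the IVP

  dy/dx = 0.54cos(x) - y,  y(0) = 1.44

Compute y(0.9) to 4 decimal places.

0.8572

Heun: k1 = f(x_n, y_n); k2 = f(x_n + h, y_n + h·k1); y_{n+1} = y_n + (h/2)·(k1 + k2).
x=0.000000, y=1.440000:
  k1 = f(0.000000, 1.440000) = -0.900000
  k2 = f(0.300000, 1.170000) = -0.654118
  y ← 1.440000 + (0.3/2)·(-0.900000 + (-0.654118)) = 1.206882
x=0.300000, y=1.206882:
  k1 = f(0.300000, 1.206882) = -0.691001
  k2 = f(0.600000, 0.999582) = -0.553901
  y ← 1.206882 + (0.3/2)·(-0.691001 + (-0.553901)) = 1.020147
x=0.600000, y=1.020147:
  k1 = f(0.600000, 1.020147) = -0.574466
  k2 = f(0.900000, 0.847807) = -0.512138
  y ← 1.020147 + (0.3/2)·(-0.574466 + (-0.512138)) = 0.857156
y(0.9) ≈ 0.8572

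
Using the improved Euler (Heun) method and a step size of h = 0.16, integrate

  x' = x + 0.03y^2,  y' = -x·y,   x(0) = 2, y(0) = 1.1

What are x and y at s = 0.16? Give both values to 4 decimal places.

2.3503, 0.7848

Heun on (x,y): k1 = f(s_n, state_n); k2 = f(s_n + h, state_n + h·k1); state_{n+1} = state_n + (h/2)·(k1 + k2).
0.000000: (2.000000, 1.100000)
  k1 = (2.036300, -2.200000)
  predictor → (2.325808, 0.748000)
  k2 = (2.342593, -1.739704)
  → (2.350311, 0.784824)
(x(0.16), y(0.16)) ≈ (2.3503, 0.7848)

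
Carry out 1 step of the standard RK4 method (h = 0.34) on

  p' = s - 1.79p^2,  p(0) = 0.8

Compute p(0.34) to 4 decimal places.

0.5841

RK4: k1 = f(s_n, p_n); k2 = f(s_n + h/2, p_n + (h/2)·k1); k3 = f(s_n + h/2, p_n + (h/2)·k2); k4 = f(s_n + h, p_n + h·k3); p_{n+1} = p_n + (h/6)·(k1 + 2k2 + 2k3 + k4).
s=0.000000, p=0.800000:
  k1 = f(0.000000, 0.800000) = -1.145600
  k2 = f(0.170000, 0.605248) = -0.485722
  k3 = f(0.170000, 0.717427) = -0.751316
  k4 = f(0.340000, 0.544552) = -0.190802
  p ← 0.800000 + (0.34/6)·(k1 + 2k2 + 2k3 + k4) = 0.584073
p(0.34) ≈ 0.5841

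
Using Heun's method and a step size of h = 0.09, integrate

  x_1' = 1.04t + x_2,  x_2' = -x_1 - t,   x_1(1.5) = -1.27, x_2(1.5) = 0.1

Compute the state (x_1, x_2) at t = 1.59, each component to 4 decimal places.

Heun on (x_1,x_2): k1 = f(t_n, state_n); k2 = f(t_n + h, state_n + h·k1); state_{n+1} = state_n + (h/2)·(k1 + k2).
1.500000: (-1.270000, 0.100000)
  k1 = (1.660000, -0.230000)
  predictor → (-1.120600, 0.079300)
  k2 = (1.732900, -0.469400)
  → (-1.117320, 0.068527)
(x_1(1.59), x_2(1.59)) ≈ (-1.1173, 0.0685)

-1.1173, 0.0685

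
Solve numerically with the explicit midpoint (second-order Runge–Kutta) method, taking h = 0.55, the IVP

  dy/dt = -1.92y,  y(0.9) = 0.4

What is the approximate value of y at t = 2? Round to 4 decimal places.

0.1006

Midpoint: k1 = f(t_n, y_n); k2 = f(t_n + h/2, y_n + (h/2)·k1); y_{n+1} = y_n + h·k2.
t=0.900000, y=0.400000:
  k1 = f(0.900000, 0.400000) = -0.768000
  k2 = f(1.175000, 0.188800) = -0.362496
  y ← 0.400000 + 0.55·(-0.362496) = 0.200627
t=1.450000, y=0.200627:
  k1 = f(1.450000, 0.200627) = -0.385204
  k2 = f(1.725000, 0.094696) = -0.181816
  y ← 0.200627 + 0.55·(-0.181816) = 0.100628
y(2) ≈ 0.1006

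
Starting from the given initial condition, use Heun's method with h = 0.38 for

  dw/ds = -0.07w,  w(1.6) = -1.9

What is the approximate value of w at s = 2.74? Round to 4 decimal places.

Heun: k1 = f(s_n, w_n); k2 = f(s_n + h, w_n + h·k1); w_{n+1} = w_n + (h/2)·(k1 + k2).
s=1.600000, w=-1.900000:
  k1 = f(1.600000, -1.900000) = 0.133000
  k2 = f(1.980000, -1.849460) = 0.129462
  w ← -1.900000 + (0.38/2)·(0.133000 + 0.129462) = -1.850132
s=1.980000, w=-1.850132:
  k1 = f(1.980000, -1.850132) = 0.129509
  k2 = f(2.360000, -1.800919) = 0.126064
  w ← -1.850132 + (0.38/2)·(0.129509 + 0.126064) = -1.801573
s=2.360000, w=-1.801573:
  k1 = f(2.360000, -1.801573) = 0.126110
  k2 = f(2.740000, -1.753651) = 0.122756
  w ← -1.801573 + (0.38/2)·(0.126110 + 0.122756) = -1.754289
w(2.74) ≈ -1.7543

-1.7543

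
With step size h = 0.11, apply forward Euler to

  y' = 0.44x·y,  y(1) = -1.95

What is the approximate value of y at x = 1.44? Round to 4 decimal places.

-2.4283

Euler: y_{n+1} = y_n + h·f(x_n, y_n).
x=1.000000, y=-1.950000: f=-0.858000 → y ← -1.950000 + 0.11·(-0.858000) = -2.044380
x=1.110000, y=-2.044380: f=-0.998475 → y ← -2.044380 + 0.11·(-0.998475) = -2.154212
x=1.220000, y=-2.154212: f=-1.156381 → y ← -2.154212 + 0.11·(-1.156381) = -2.281414
x=1.330000, y=-2.281414: f=-1.335084 → y ← -2.281414 + 0.11·(-1.335084) = -2.428273
y(1.44) ≈ -2.4283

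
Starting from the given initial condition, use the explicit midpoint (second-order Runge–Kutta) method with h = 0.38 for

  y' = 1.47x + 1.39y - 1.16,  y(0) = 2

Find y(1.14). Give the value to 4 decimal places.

7.8027

Midpoint: k1 = f(x_n, y_n); k2 = f(x_n + h/2, y_n + (h/2)·k1); y_{n+1} = y_n + h·k2.
x=0.000000, y=2.000000:
  k1 = f(0.000000, 2.000000) = 1.620000
  k2 = f(0.190000, 2.307800) = 2.327142
  y ← 2.000000 + 0.38·2.327142 = 2.884314
x=0.380000, y=2.884314:
  k1 = f(0.380000, 2.884314) = 3.407796
  k2 = f(0.570000, 3.531795) = 4.587095
  y ← 2.884314 + 0.38·4.587095 = 4.627410
x=0.760000, y=4.627410:
  k1 = f(0.760000, 4.627410) = 6.389300
  k2 = f(0.950000, 5.841377) = 8.356014
  y ← 4.627410 + 0.38·8.356014 = 7.802696
y(1.14) ≈ 7.8027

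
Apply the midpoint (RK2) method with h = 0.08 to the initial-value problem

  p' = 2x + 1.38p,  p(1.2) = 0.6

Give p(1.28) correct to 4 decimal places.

Midpoint: k1 = f(x_n, p_n); k2 = f(x_n + h/2, p_n + (h/2)·k1); p_{n+1} = p_n + h·k2.
x=1.200000, p=0.600000:
  k1 = f(1.200000, 0.600000) = 3.228000
  k2 = f(1.240000, 0.729120) = 3.486186
  p ← 0.600000 + 0.08·3.486186 = 0.878895
p(1.28) ≈ 0.8789

0.8789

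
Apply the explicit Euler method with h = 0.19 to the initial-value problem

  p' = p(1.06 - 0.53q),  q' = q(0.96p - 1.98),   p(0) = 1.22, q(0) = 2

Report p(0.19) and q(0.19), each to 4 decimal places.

1.2200, 1.6927

Euler on (p,q): p_{n+1} = p_n + h·p', q_{n+1} = q_n + h·q'.
0.000000: (1.220000, 2.000000); f=(0.000000, -1.617600) → (1.220000, 1.692656)
(p(0.19), q(0.19)) ≈ (1.2200, 1.6927)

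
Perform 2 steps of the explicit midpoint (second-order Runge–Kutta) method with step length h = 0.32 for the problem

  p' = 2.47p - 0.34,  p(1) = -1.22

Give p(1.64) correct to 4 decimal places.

-5.8654

Midpoint: k1 = f(t_n, p_n); k2 = f(t_n + h/2, p_n + (h/2)·k1); p_{n+1} = p_n + h·k2.
t=1.000000, p=-1.220000:
  k1 = f(1.000000, -1.220000) = -3.353400
  k2 = f(1.160000, -1.756544) = -4.678664
  p ← -1.220000 + 0.32·(-4.678664) = -2.717172
t=1.320000, p=-2.717172:
  k1 = f(1.320000, -2.717172) = -7.051416
  k2 = f(1.480000, -3.845399) = -9.838135
  p ← -2.717172 + 0.32·(-9.838135) = -5.865376
p(1.64) ≈ -5.8654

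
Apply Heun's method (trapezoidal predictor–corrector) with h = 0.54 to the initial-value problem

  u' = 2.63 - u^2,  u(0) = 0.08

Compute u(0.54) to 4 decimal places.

0.8936

Heun: k1 = f(s_n, u_n); k2 = f(s_n + h, u_n + h·k1); u_{n+1} = u_n + (h/2)·(k1 + k2).
s=0.000000, u=0.080000:
  k1 = f(0.000000, 0.080000) = 2.623600
  k2 = f(0.540000, 1.496744) = 0.389757
  u ← 0.080000 + (0.54/2)·(2.623600 + 0.389757) = 0.893606
u(0.54) ≈ 0.8936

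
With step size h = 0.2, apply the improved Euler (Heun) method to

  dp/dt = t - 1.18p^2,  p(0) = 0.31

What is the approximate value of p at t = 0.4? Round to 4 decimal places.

0.3451

Heun: k1 = f(t_n, p_n); k2 = f(t_n + h, p_n + h·k1); p_{n+1} = p_n + (h/2)·(k1 + k2).
t=0.000000, p=0.310000:
  k1 = f(0.000000, 0.310000) = -0.113398
  k2 = f(0.200000, 0.287320) = 0.102587
  p ← 0.310000 + (0.2/2)·(-0.113398 + 0.102587) = 0.308919
t=0.200000, p=0.308919:
  k1 = f(0.200000, 0.308919) = 0.087392
  k2 = f(0.400000, 0.326397) = 0.274289
  p ← 0.308919 + (0.2/2)·(0.087392 + 0.274289) = 0.345087
p(0.4) ≈ 0.3451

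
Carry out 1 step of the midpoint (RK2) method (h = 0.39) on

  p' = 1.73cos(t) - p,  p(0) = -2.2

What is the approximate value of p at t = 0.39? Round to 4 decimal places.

-0.9790

Midpoint: k1 = f(t_n, p_n); k2 = f(t_n + h/2, p_n + (h/2)·k1); p_{n+1} = p_n + h·k2.
t=0.000000, p=-2.200000:
  k1 = f(0.000000, -2.200000) = 3.930000
  k2 = f(0.195000, -1.433650) = 3.130862
  p ← -2.200000 + 0.39·3.130862 = -0.978964
p(0.39) ≈ -0.9790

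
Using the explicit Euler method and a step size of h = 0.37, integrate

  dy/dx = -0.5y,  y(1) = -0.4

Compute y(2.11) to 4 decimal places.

-0.2165

Euler: y_{n+1} = y_n + h·f(x_n, y_n).
x=1.000000, y=-0.400000: f=0.200000 → y ← -0.400000 + 0.37·0.200000 = -0.326000
x=1.370000, y=-0.326000: f=0.163000 → y ← -0.326000 + 0.37·0.163000 = -0.265690
x=1.740000, y=-0.265690: f=0.132845 → y ← -0.265690 + 0.37·0.132845 = -0.216537
y(2.11) ≈ -0.2165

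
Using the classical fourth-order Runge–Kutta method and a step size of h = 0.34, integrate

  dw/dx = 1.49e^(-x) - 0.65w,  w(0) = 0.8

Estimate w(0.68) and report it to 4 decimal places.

1.0937

RK4: k1 = f(x_n, w_n); k2 = f(x_n + h/2, w_n + (h/2)·k1); k3 = f(x_n + h/2, w_n + (h/2)·k2); k4 = f(x_n + h, w_n + h·k3); w_{n+1} = w_n + (h/6)·(k1 + 2k2 + 2k3 + k4).
x=0.000000, w=0.800000:
  k1 = f(0.000000, 0.800000) = 0.970000
  k2 = f(0.170000, 0.964900) = 0.629876
  k3 = f(0.170000, 0.907079) = 0.667459
  k4 = f(0.340000, 1.026936) = 0.393029
  w ← 0.800000 + (0.34/6)·(k1 + 2k2 + 2k3 + k4) = 1.024270
x=0.340000, w=1.024270:
  k1 = f(0.340000, 1.024270) = 0.394763
  k2 = f(0.510000, 1.091379) = 0.185342
  k3 = f(0.510000, 1.055778) = 0.208483
  k4 = f(0.680000, 1.095154) = 0.043009
  w ← 1.024270 + (0.34/6)·(k1 + 2k2 + 2k3 + k4) = 1.093710
w(0.68) ≈ 1.0937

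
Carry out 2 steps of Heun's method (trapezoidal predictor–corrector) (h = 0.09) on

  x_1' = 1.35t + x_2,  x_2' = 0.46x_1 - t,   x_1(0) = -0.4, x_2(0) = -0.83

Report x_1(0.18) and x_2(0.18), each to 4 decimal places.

-0.5315, -0.8851

Heun on (x_1,x_2): k1 = f(t_n, state_n); k2 = f(t_n + h, state_n + h·k1); state_{n+1} = state_n + (h/2)·(k1 + k2).
0.000000: (-0.400000, -0.830000)
  k1 = (-0.830000, -0.184000)
  predictor → (-0.474700, -0.846560)
  k2 = (-0.725060, -0.308362)
  → (-0.469978, -0.852156)
0.090000: (-0.469978, -0.852156)
  k1 = (-0.730656, -0.306190)
  predictor → (-0.535737, -0.879713)
  k2 = (-0.636713, -0.426439)
  → (-0.531509, -0.885125)
(x_1(0.18), x_2(0.18)) ≈ (-0.5315, -0.8851)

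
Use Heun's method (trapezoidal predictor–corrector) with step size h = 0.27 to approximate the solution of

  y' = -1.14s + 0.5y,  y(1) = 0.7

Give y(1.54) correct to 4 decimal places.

0.0340

Heun: k1 = f(s_n, y_n); k2 = f(s_n + h, y_n + h·k1); y_{n+1} = y_n + (h/2)·(k1 + k2).
s=1.000000, y=0.700000:
  k1 = f(1.000000, 0.700000) = -0.790000
  k2 = f(1.270000, 0.486700) = -1.204450
  y ← 0.700000 + (0.27/2)·(-0.790000 + (-1.204450)) = 0.430749
s=1.270000, y=0.430749:
  k1 = f(1.270000, 0.430749) = -1.232425
  k2 = f(1.540000, 0.097994) = -1.706603
  y ← 0.430749 + (0.27/2)·(-1.232425 + (-1.706603)) = 0.033980
y(1.54) ≈ 0.0340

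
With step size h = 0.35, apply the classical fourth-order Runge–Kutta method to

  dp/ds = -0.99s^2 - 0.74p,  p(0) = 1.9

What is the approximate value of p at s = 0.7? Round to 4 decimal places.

RK4: k1 = f(s_n, p_n); k2 = f(s_n + h/2, p_n + (h/2)·k1); k3 = f(s_n + h/2, p_n + (h/2)·k2); k4 = f(s_n + h, p_n + h·k3); p_{n+1} = p_n + (h/6)·(k1 + 2k2 + 2k3 + k4).
s=0.000000, p=1.900000:
  k1 = f(0.000000, 1.900000) = -1.406000
  k2 = f(0.175000, 1.653950) = -1.254242
  k3 = f(0.175000, 1.680508) = -1.273894
  k4 = f(0.350000, 1.454137) = -1.197336
  p ← 1.900000 + (0.35/6)·(k1 + 2k2 + 2k3 + k4) = 1.453189
s=0.350000, p=1.453189:
  k1 = f(0.350000, 1.453189) = -1.196635
  k2 = f(0.525000, 1.243778) = -1.193265
  k3 = f(0.525000, 1.244368) = -1.193701
  k4 = f(0.700000, 1.035394) = -1.251292
  p ← 1.453189 + (0.35/6)·(k1 + 2k2 + 2k3 + k4) = 1.031914
p(0.7) ≈ 1.0319

1.0319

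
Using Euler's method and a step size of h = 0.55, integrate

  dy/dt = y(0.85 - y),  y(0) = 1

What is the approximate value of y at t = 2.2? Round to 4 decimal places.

Euler: y_{n+1} = y_n + h·f(t_n, y_n).
t=0.000000, y=1.000000: f=-0.150000 → y ← 1.000000 + 0.55·(-0.150000) = 0.917500
t=0.550000, y=0.917500: f=-0.061931 → y ← 0.917500 + 0.55·(-0.061931) = 0.883438
t=1.100000, y=0.883438: f=-0.029540 → y ← 0.883438 + 0.55·(-0.029540) = 0.867191
t=1.650000, y=0.867191: f=-0.014908 → y ← 0.867191 + 0.55·(-0.014908) = 0.858992
y(2.2) ≈ 0.8590

0.8590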